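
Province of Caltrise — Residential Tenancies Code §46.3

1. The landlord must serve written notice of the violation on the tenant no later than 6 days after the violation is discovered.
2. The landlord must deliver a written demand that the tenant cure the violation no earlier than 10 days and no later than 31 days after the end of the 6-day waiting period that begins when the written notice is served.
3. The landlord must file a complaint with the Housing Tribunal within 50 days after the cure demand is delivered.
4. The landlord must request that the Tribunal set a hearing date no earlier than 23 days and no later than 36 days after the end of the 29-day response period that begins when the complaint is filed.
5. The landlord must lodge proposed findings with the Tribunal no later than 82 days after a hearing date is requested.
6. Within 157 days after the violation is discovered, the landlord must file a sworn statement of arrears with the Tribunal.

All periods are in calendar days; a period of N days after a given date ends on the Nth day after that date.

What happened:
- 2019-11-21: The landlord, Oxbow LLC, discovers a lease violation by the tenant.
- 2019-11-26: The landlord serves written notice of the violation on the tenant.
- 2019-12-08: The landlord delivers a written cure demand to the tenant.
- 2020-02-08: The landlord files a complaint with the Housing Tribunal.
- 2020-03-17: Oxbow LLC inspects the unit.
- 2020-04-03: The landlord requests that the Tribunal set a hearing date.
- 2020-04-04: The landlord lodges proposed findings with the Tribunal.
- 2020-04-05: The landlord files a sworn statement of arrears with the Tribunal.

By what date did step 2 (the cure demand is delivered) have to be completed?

The written notice is served on 2019-11-26; the 6-day waiting period therefore ends 2019-12-02, and step 2 runs from that date. The window is 10–31 days after 2019-12-02; it closes on 2020-01-02.

2020-01-02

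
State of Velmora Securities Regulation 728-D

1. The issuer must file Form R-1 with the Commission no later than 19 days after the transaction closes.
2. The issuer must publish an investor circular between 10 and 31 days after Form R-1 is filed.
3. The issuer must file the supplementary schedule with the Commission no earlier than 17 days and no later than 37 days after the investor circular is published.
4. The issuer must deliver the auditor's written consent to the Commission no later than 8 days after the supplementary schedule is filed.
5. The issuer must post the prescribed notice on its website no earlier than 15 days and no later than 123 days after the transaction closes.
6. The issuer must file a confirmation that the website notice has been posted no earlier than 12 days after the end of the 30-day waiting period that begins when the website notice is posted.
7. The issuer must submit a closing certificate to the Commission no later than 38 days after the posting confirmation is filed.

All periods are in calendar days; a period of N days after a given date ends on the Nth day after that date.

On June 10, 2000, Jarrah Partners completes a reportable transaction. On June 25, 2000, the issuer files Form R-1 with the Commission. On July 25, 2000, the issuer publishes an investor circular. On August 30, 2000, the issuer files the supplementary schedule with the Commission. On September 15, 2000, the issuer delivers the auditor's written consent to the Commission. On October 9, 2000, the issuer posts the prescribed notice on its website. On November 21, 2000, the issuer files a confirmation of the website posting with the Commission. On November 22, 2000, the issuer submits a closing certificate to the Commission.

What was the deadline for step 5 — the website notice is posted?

Step 5 runs from June 10, 2000, when the transaction closes. The window is 15–123 days after June 10, 2000; it closes on October 11, 2000.

October 11, 2000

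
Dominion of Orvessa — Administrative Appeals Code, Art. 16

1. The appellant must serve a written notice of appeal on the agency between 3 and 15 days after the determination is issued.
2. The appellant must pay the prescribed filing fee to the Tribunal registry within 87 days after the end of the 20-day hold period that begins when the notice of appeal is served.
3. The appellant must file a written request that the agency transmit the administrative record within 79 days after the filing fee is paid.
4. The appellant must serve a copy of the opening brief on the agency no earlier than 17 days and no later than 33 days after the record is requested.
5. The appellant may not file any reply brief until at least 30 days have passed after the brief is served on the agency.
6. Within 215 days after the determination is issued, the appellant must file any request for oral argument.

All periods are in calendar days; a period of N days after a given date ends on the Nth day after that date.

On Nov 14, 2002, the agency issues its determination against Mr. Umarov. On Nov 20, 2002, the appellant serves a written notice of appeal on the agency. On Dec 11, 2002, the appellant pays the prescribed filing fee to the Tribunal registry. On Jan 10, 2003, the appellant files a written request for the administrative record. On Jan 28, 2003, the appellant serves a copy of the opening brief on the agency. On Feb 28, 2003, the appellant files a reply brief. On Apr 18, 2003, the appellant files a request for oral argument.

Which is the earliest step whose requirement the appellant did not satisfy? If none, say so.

Step 1 — 3 and 15 days from Nov 14, 2002 (when the determination is issued) are Nov 17, 2002 and Nov 29, 2002 respectively; Nov 20, 2002 falls inside that range.
Step 2 — counting 87 days from Dec 10, 2002 (end of the 20-day hold period, which began when the notice of appeal is served on Nov 20, 2002) gives a deadline of Mar 7, 2003; Dec 11, 2002 is within that limit.
Step 3 — counting 79 days from Dec 11, 2002 (when the filing fee is paid) gives a deadline of Feb 28, 2003; done Jan 10, 2003 — timely.
Step 4 — 17 and 33 days from Jan 10, 2003 (when the record is requested) are Jan 27, 2003 and Feb 12, 2003 respectively; done Jan 28, 2003 — within the window.
Step 5 — must wait 30 days from Jan 28, 2003 (when the brief is served on the agency), so not before Feb 27, 2003; Feb 28, 2003 is on or after that date.
Step 6 — counting 215 days from Nov 14, 2002 (when the determination is issued) gives a deadline of Jun 17, 2003; completed Apr 18, 2003, before the deadline.

None — every step was satisfied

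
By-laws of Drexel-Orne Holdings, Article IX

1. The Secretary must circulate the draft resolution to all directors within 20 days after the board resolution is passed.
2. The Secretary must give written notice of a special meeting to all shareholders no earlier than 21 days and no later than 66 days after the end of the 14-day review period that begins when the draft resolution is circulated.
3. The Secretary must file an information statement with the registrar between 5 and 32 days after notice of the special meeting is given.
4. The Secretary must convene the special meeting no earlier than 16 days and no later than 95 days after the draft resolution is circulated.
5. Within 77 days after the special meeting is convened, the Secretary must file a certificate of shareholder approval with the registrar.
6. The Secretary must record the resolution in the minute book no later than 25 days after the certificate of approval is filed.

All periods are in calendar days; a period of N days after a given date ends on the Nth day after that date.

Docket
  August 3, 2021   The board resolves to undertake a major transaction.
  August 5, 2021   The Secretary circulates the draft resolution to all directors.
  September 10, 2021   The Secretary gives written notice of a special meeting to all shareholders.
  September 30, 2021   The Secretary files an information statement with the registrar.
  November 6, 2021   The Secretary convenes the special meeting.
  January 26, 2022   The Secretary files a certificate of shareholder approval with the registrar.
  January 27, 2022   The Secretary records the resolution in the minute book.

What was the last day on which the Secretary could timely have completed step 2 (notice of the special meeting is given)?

October 24, 2021

The draft resolution is circulated on August 5, 2021; the 14-day review period therefore ends August 19, 2021, and step 2 runs from that date. The window is 21–66 days after August 19, 2021; it closes on October 24, 2021.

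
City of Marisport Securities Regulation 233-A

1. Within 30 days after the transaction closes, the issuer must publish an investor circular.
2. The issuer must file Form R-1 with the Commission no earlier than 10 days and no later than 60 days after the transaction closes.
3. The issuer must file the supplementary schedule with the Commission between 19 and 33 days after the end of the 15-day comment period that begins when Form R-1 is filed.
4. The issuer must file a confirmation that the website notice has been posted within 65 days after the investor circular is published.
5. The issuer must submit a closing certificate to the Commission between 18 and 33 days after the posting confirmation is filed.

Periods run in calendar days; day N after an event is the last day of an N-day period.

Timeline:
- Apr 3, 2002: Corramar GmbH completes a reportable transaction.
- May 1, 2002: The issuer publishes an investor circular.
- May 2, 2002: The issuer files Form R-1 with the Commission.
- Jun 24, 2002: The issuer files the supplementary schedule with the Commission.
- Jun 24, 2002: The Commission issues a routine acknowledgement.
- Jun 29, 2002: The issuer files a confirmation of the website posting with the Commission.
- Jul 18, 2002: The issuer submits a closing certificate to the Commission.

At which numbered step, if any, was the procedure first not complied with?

Step 1 — counting 30 days from Apr 3, 2002 (when the transaction closes) gives a deadline of May 3, 2002; completed May 1, 2002, before the deadline.
Step 2 — 10 and 60 days from Apr 3, 2002 (when the transaction closes) are Apr 13, 2002 and Jun 2, 2002 respectively; done May 2, 2002, which is between those dates.
Step 3 — 19 and 33 days from May 17, 2002 (end of the 15-day comment period, which began when Form R-1 is filed on May 2, 2002) are Jun 5, 2002 and Jun 19, 2002 respectively; Jun 24, 2002 is 5 days past the end of the window.
The analysis stops there.

Step 3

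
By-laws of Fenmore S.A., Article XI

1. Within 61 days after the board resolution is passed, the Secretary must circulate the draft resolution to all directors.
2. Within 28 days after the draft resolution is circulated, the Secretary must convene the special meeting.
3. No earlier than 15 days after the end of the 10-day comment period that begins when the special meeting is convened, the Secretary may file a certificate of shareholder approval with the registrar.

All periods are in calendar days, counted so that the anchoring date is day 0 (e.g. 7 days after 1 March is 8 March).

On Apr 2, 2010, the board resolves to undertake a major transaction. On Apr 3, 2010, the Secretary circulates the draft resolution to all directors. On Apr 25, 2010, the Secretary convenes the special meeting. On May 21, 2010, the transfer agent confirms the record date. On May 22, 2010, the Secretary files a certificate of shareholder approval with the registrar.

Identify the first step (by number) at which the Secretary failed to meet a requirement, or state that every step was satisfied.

Step 1 — counting 61 days from Apr 2, 2010 (when the board resolution is passed) gives a deadline of Jun 2, 2010; Apr 3, 2010 is within that limit.
Step 2 — counting 28 days from Apr 3, 2010 (when the draft resolution is circulated) gives a deadline of May 1, 2010; done Apr 25, 2010 — timely.
Step 3 — must wait 15 days from May 5, 2010 (end of the 10-day comment period, which began when the special meeting is convened on Apr 25, 2010), so not before May 20, 2010; May 22, 2010 is on or after that date.

None — every step was satisfied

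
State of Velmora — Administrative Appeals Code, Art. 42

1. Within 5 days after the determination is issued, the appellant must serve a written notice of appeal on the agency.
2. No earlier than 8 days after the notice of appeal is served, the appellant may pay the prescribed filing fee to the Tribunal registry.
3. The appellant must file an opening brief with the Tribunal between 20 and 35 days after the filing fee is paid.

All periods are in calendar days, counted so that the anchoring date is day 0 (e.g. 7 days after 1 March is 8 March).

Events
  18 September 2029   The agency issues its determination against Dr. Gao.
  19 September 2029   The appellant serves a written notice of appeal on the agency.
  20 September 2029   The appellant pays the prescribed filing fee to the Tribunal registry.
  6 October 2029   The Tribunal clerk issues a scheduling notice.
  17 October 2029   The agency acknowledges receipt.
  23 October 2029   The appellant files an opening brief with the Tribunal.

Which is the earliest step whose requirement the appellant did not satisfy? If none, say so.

Step 2

Step 1 — counting 5 days from 18 September 2029 (when the determination is issued) gives a deadline of 23 September 2029; completed 19 September 2029, before the deadline.
Step 2 — must wait 8 days from 19 September 2029 (when the notice of appeal is served), so not before 27 September 2029; done 20 September 2029 — 7 days too early.
The procedure was therefore not followed at step 2.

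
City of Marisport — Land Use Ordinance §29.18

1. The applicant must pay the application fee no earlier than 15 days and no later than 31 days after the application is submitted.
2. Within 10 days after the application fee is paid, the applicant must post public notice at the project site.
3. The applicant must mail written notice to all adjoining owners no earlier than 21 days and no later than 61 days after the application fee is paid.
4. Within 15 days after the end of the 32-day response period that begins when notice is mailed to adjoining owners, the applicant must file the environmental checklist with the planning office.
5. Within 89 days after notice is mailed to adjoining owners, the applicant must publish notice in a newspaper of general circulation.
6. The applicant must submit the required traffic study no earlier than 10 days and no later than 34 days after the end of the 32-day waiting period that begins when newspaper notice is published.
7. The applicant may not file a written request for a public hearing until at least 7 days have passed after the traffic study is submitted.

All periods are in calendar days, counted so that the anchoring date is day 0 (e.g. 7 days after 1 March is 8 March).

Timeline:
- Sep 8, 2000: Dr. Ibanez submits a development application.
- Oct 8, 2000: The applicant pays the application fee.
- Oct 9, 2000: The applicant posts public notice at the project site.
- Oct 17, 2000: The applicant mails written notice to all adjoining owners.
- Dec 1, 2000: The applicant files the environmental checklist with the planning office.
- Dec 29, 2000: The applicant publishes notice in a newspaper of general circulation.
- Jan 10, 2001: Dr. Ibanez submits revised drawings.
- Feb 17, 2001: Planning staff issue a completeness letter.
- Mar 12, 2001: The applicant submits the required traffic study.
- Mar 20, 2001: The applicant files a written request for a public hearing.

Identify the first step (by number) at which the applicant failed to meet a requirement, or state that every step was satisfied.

Step 1: the window is 15–31 days after Sep 8, 2000 (when the application is submitted), so Sep 23, 2000 through Oct 9, 2000; done Oct 8, 2000, which is between those dates.
Step 2: 10 days after Oct 8, 2000 (when the application fee is paid) is Oct 18, 2000; Oct 9, 2000 is within that limit.
Step 3: the window is 21–61 days after Oct 8, 2000 (when the application fee is paid), so Oct 29, 2000 through Dec 8, 2000; done Oct 17, 2000 — 12 days before the window opened.

Step 3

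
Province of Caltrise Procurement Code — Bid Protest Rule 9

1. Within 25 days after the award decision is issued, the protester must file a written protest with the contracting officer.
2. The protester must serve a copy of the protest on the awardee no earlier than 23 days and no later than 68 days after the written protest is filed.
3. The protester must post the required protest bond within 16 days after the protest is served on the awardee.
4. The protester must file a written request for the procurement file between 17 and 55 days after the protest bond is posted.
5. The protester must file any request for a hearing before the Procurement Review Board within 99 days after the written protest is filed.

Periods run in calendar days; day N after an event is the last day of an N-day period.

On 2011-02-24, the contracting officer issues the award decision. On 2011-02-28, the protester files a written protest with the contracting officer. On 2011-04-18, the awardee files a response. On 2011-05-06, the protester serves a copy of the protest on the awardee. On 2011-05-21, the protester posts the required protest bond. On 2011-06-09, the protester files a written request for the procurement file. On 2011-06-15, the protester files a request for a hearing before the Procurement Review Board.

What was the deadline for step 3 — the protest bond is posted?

Step 3 runs from 2011-05-06, when the protest is served on the awardee. 16 days after 2011-05-06 is 2011-05-22.

2011-05-22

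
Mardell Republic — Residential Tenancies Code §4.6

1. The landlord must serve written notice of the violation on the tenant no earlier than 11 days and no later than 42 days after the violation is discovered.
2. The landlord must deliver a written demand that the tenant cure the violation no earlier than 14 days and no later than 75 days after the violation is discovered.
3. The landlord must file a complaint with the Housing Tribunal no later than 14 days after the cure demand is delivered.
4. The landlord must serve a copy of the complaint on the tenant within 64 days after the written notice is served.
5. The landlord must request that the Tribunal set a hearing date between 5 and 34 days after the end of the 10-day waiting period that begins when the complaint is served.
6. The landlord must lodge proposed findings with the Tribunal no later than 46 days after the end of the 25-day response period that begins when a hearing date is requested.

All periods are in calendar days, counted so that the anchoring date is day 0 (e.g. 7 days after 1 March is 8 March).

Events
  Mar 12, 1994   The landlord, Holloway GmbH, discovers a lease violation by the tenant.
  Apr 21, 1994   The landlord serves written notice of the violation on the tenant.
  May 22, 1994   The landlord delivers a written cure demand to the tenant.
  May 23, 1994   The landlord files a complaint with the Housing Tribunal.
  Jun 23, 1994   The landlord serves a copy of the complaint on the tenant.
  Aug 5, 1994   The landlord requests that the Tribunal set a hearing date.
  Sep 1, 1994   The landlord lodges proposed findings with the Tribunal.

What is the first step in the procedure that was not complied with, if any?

(1) the permitted window runs from Mar 12, 1994 + 11 = Mar 23, 1994 to Mar 12, 1994 + 42 = Apr 23, 1994; done Apr 21, 1994, which is between those dates.
(2) the permitted window runs from Mar 12, 1994 + 14 = Mar 26, 1994 to Mar 12, 1994 + 75 = May 26, 1994; May 22, 1994 falls inside that range.
(3) due by May 22, 1994 + 14 days = Jun 5, 1994; completed May 23, 1994, before the deadline.
(4) due by Apr 21, 1994 + 64 days = Jun 24, 1994; completed Jun 23, 1994, before the deadline.
(5) the permitted window runs from Jul 3, 1994 + 5 = Jul 8, 1994 to Jul 3, 1994 + 34 = Aug 6, 1994; done Aug 5, 1994 — within the window.
(6) due by Aug 30, 1994 + 46 days = Oct 15, 1994; Sep 1, 1994 is within that limit.

None — every step was satisfied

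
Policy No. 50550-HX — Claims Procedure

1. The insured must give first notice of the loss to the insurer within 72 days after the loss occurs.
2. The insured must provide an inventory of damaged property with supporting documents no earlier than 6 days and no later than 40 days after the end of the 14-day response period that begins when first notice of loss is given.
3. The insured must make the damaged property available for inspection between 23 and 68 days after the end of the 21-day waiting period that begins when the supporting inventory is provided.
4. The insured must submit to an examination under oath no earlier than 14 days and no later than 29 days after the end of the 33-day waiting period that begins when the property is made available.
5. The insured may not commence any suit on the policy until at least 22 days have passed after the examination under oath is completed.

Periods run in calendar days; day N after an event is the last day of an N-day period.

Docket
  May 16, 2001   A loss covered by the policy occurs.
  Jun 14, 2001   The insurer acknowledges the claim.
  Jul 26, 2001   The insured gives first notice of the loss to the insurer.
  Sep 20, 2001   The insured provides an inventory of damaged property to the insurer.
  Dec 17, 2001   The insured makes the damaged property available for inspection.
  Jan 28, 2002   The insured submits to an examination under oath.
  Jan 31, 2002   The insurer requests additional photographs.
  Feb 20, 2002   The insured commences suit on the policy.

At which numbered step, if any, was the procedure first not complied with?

(1) due by May 16, 2001 + 72 days = Jul 27, 2001; Jul 26, 2001 is within that limit.
(2) the permitted window runs from Aug 9, 2001 + 6 = Aug 15, 2001 to Aug 9, 2001 + 40 = Sep 18, 2001; done Sep 20, 2001 — 2 days after the window closed.

Step 2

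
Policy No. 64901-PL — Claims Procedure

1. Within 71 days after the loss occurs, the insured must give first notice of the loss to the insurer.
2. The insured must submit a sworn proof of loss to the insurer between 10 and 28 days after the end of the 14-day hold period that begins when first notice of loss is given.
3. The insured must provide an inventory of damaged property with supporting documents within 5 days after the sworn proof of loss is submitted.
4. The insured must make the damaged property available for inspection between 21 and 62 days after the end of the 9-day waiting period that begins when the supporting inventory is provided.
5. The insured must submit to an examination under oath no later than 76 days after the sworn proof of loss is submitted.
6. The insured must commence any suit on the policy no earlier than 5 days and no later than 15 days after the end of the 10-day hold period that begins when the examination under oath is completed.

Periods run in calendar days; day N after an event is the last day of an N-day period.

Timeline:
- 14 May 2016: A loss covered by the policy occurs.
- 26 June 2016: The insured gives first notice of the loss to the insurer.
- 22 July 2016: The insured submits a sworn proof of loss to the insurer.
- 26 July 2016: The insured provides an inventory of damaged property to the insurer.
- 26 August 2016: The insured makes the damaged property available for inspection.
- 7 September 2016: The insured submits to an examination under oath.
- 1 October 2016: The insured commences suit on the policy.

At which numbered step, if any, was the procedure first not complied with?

None — every step was satisfied

(1) due by 14 May 2016 + 71 days = 24 July 2016; done 26 June 2016 — timely.
(2) the permitted window runs from 10 July 2016 + 10 = 20 July 2016 to 10 July 2016 + 28 = 7 August 2016; 22 July 2016 falls inside that range.
(3) due by 22 July 2016 + 5 days = 27 July 2016; done 26 July 2016 — timely.
(4) the permitted window runs from 4 August 2016 + 21 = 25 August 2016 to 4 August 2016 + 62 = 5 October 2016; done 26 August 2016, which is between those dates.
(5) due by 22 July 2016 + 76 days = 6 October 2016; 7 September 2016 is within that limit.
(6) the permitted window runs from 17 September 2016 + 5 = 22 September 2016 to 17 September 2016 + 15 = 2 October 2016; done 1 October 2016, which is between those dates.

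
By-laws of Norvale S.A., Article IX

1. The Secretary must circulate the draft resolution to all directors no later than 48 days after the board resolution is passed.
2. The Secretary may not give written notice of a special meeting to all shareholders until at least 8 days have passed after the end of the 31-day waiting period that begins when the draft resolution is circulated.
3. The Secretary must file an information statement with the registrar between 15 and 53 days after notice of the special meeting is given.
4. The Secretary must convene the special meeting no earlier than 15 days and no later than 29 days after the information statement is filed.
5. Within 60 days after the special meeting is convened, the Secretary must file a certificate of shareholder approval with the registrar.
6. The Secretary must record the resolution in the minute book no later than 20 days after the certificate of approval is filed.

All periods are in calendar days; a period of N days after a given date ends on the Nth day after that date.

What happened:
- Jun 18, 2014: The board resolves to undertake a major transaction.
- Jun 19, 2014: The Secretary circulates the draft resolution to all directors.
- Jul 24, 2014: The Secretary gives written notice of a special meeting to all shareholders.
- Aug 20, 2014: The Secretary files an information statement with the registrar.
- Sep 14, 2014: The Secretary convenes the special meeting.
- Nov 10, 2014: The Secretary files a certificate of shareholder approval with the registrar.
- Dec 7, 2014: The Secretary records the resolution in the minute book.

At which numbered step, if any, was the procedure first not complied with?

Step 2

(1) due by Jun 18, 2014 + 48 days = Aug 5, 2014; done Jun 19, 2014 — timely.
(2) permitted from Jul 20, 2014 + 8 days = Jul 28, 2014 onward; acted on Jul 24, 2014, 4 days prematurely.
No need to go further; step 2 was not satisfied.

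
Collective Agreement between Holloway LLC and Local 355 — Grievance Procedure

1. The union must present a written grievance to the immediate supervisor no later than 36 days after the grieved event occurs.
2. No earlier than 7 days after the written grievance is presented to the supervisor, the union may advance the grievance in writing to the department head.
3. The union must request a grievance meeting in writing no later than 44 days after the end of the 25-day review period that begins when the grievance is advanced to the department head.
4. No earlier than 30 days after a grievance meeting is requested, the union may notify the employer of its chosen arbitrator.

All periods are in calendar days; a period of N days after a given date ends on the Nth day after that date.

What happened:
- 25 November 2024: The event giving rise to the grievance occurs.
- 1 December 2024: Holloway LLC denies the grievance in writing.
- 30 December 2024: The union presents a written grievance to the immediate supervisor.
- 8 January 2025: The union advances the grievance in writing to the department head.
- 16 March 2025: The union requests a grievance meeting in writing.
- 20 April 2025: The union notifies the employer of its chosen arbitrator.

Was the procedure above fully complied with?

Yes

(1) due by 25 November 2024 + 36 days = 31 December 2024; done 30 December 2024 — timely.
(2) permitted from 30 December 2024 + 7 days = 6 January 2025 onward; done 8 January 2025 — permitted.
(3) due by 2 February 2025 + 44 days = 18 March 2025; done 16 March 2025 — timely.
(4) permitted from 16 March 2025 + 30 days = 15 April 2025 onward; done 20 April 2025 — permitted.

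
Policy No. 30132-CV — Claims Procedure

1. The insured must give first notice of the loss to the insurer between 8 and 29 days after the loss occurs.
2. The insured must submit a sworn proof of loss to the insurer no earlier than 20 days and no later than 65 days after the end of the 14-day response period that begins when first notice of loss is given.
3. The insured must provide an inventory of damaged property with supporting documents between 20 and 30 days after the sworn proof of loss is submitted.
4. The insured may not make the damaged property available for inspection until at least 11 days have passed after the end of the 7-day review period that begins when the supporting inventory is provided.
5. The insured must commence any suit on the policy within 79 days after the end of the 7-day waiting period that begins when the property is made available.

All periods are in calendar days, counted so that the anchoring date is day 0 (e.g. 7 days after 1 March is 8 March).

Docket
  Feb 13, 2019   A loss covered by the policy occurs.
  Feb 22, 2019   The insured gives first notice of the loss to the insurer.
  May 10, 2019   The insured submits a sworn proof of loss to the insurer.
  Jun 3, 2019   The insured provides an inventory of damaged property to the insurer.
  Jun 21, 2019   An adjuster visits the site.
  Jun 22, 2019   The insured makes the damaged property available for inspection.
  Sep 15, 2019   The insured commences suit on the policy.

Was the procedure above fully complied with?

Yes

Step 1: the window is 8–29 days after Feb 13, 2019 (when the loss occurs), so Feb 21, 2019 through Mar 14, 2019; Feb 22, 2019 falls inside that range.
Step 2: the window is 20–65 days after Mar 8, 2019 (end of the 14-day response period, which began when first notice of loss is given on Feb 22, 2019), so Mar 28, 2019 through May 12, 2019; May 10, 2019 falls inside that range.
Step 3: the window is 20–30 days after May 10, 2019 (when the sworn proof of loss is submitted), so May 30, 2019 through Jun 9, 2019; done Jun 3, 2019 — within the window.
Step 4: the earliest permitted date is 11 days after Jun 10, 2019 (end of the 7-day review period, which began when the supporting inventory is provided on Jun 3, 2019), i.e. Jun 21, 2019; done Jun 22, 2019 — permitted.
Step 5: 79 days after Jun 29, 2019 (end of the 7-day waiting period, which began when the property is made available on Jun 22, 2019) is Sep 16, 2019; completed Sep 15, 2019, before the deadline.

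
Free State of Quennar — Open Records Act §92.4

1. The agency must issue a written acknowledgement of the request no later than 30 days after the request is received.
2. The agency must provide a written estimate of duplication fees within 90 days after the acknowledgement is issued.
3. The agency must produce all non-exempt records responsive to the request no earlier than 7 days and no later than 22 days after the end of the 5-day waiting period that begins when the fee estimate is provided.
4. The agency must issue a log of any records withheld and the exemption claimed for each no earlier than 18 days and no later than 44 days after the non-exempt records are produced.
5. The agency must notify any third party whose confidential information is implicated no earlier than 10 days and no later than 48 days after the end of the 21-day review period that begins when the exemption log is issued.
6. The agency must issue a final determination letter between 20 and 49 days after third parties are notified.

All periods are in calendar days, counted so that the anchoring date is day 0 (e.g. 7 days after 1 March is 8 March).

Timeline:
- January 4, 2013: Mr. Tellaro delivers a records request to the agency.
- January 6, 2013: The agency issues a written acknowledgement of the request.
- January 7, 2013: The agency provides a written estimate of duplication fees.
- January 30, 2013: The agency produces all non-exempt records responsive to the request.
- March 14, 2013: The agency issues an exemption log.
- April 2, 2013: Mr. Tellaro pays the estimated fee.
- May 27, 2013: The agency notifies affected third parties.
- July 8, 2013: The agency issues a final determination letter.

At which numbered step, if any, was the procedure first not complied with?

Step 5

Step 1: 30 days after January 4, 2013 (when the request is received) is February 3, 2013; January 6, 2013 is within that limit.
Step 2: 90 days after January 6, 2013 (when the acknowledgement is issued) is April 6, 2013; January 7, 2013 is within that limit.
Step 3: the window is 7–22 days after January 12, 2013 (end of the 5-day waiting period, which began when the fee estimate is provided on January 7, 2013), so January 19, 2013 through February 3, 2013; done January 30, 2013 — within the window.
Step 4: the window is 18–44 days after January 30, 2013 (when the non-exempt records are produced), so February 17, 2013 through March 15, 2013; done March 14, 2013 — within the window.
Step 5: the window is 10–48 days after April 4, 2013 (end of the 21-day review period, which began when the exemption log is issued on March 14, 2013), so April 14, 2013 through May 22, 2013; done May 27, 2013 — 5 days after the window closed.
Later steps need not be reached.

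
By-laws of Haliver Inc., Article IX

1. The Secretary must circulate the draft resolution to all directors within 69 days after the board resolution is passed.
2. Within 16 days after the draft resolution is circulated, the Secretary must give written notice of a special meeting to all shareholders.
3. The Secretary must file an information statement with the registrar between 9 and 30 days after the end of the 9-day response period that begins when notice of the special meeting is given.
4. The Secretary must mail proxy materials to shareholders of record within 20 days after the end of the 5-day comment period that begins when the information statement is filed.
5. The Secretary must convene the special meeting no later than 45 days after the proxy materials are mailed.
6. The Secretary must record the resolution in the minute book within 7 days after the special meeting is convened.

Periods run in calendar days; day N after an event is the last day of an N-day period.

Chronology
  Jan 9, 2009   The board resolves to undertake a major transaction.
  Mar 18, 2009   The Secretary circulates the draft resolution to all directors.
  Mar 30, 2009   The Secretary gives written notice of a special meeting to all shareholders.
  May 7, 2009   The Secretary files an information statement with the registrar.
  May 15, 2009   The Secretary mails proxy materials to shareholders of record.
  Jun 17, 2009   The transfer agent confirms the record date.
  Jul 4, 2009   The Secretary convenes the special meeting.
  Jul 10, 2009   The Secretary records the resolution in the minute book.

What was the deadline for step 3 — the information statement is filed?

Notice of the special meeting is given on Mar 30, 2009; the 9-day response period therefore ends Apr 8, 2009, and step 3 runs from that date. The window is 9–30 days after Apr 8, 2009; it closes on May 8, 2009.

May 8, 2009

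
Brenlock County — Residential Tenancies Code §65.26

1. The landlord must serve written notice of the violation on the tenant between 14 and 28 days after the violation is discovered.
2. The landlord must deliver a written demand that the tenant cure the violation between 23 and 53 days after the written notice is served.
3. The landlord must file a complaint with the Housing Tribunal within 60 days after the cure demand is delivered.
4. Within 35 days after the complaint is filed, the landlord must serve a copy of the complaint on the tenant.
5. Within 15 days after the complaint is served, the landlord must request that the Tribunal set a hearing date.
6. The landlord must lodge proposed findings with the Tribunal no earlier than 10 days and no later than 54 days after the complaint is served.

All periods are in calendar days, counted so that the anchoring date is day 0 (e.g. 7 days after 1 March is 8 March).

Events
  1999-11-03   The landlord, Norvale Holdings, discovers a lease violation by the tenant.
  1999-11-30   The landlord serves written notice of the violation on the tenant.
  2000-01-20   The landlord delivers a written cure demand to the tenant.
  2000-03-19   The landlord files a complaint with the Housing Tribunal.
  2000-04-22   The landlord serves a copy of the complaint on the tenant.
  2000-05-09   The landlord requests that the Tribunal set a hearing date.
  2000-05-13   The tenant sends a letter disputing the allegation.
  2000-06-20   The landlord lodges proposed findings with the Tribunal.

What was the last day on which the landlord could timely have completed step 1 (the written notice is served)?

1999-12-01

Step 1 runs from 1999-11-03, when the violation is discovered. The window is 14–28 days after 1999-11-03; it closes on 1999-12-01.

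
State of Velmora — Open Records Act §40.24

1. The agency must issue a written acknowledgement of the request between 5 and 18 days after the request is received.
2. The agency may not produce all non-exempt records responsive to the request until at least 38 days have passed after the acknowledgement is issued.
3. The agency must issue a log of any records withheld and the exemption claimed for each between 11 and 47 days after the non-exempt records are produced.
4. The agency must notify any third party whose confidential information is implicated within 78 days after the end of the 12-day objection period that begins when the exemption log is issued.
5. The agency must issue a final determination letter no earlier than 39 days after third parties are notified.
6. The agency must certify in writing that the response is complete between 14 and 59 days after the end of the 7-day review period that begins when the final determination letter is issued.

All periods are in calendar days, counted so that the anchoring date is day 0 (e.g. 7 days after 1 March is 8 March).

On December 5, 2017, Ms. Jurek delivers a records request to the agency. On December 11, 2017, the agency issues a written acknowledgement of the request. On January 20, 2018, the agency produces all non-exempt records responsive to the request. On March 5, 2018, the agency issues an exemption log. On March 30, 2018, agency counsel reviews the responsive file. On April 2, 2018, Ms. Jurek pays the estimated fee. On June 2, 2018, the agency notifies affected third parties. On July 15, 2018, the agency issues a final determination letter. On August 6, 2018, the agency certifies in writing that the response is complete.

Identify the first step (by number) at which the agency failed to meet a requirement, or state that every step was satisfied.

None — every step was satisfied

Step 1 — 5 and 18 days from December 5, 2017 (when the request is received) are December 10, 2017 and December 23, 2017 respectively; done December 11, 2017 — within the window.
Step 2 — must wait 38 days from December 11, 2017 (when the acknowledgement is issued), so not before January 18, 2018; done January 20, 2018 — permitted.
Step 3 — 11 and 47 days from January 20, 2018 (when the non-exempt records are produced) are January 31, 2018 and March 8, 2018 respectively; done March 5, 2018 — within the window.
Step 4 — counting 78 days from March 17, 2018 (end of the 12-day objection period, which began when the exemption log is issued on March 5, 2018) gives a deadline of June 3, 2018; completed June 2, 2018, before the deadline.
Step 5 — must wait 39 days from June 2, 2018 (when third parties are notified), so not before July 11, 2018; July 15, 2018 is on or after that date.
Step 6 — 14 and 59 days from July 22, 2018 (end of the 7-day review period, which began when the final determination letter is issued on July 15, 2018) are August 5, 2018 and September 19, 2018 respectively; done August 6, 2018 — within the window.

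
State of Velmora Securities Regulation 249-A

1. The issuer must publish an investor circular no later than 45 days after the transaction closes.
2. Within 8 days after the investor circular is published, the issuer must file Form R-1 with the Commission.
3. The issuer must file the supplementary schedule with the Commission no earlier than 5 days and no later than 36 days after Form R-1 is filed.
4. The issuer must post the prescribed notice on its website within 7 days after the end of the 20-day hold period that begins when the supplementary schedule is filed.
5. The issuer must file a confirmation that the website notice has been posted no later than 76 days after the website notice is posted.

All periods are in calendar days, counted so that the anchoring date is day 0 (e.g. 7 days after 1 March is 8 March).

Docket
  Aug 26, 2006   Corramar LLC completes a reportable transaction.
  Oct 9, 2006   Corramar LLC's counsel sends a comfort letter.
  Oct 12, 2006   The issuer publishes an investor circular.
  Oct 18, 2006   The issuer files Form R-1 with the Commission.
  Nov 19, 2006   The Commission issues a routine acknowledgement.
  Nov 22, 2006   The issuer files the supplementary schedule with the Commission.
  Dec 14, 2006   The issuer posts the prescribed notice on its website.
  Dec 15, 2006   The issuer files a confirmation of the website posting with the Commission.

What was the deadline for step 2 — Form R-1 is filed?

Step 2 runs from Oct 12, 2006, when the investor circular is published. 8 days after Oct 12, 2006 is Oct 20, 2006.

Oct 20, 2006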